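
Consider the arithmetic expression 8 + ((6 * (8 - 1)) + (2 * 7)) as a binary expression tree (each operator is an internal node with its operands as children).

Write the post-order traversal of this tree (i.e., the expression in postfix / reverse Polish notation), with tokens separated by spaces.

Post-order on an expression tree gives postfix notation: for each operator, emit left operand, right operand, then the operator.

8 6 8 1 - * 2 7 * + +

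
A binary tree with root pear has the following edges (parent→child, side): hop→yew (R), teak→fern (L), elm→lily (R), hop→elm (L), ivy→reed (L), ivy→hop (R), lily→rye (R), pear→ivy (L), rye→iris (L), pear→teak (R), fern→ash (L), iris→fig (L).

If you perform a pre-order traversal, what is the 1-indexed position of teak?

11

Pre-order visits the node, then its left subtree, then its right subtree.
Visit pear.
At pear: go left to ivy.
  Visit ivy.
  At ivy: go left to reed.
    reed is a leaf — visit reed.
  At ivy: go right to hop.
    Visit hop.
    At hop: go left to elm.
      Visit elm.
      At elm: no left child.
      At elm: go right to lily.
        Visit lily.
        At lily: no left child.
        At lily: go right to rye.
          Visit rye.
          At rye: go left to iris.
            Visit iris.
            At iris: go left to fig.
              fig is a leaf — visit fig.
            At iris: no right child.
          At rye: no right child.
    At hop: go right to yew.
      yew is a leaf — visit yew.
At pear: go right to teak.
  Visit teak.
  At teak: go left to fern.
    Visit fern.
    At fern: go left to ash.
      ash is a leaf — visit ash.
    At fern: no right child.
  At teak: no right child.
Full pre-order sequence: pear, ivy, reed, hop, elm, lily, rye, iris, fig, yew, teak, fern, ash.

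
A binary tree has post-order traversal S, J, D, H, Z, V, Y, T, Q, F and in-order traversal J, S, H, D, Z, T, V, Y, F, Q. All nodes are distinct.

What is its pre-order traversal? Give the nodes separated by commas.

The last element of post-order is the root; it splits in-order into left and right subtrees.
Root F: left subtree has 8 nodes {J, S, H, D, Z, T, V, Y}, right has 1 {Q}.
  Root T: left subtree has 5 nodes {J, S, H, D, Z}, right has 2 {V, Y}.
    Root Z: left subtree has 4 nodes {J, S, H, D}, right has 0 { }.
      Root H: left subtree has 2 nodes {J, S}, right has 1 {D}.
        Root J: left subtree has 0 nodes { }, right has 1 {S}.
    Root Y: left subtree has 1 node {V}, right has 0 { }.

F, T, Z, H, J, S, D, Y, V, Q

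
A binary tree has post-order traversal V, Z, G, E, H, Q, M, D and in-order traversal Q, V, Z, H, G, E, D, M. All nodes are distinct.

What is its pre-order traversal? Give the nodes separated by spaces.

D Q H Z V E G M

The last element of post-order is the root; it splits in-order into left and right subtrees.
Root D: left subtree has 6 nodes {Q, V, Z, H, G, E}, right has 1 {M}.
  Root Q: left subtree has 0 nodes { }, right has 5 {V, Z, H, G, E}.
    Root H: left subtree has 2 nodes {V, Z}, right has 2 {G, E}.
      Root Z: left subtree has 1 node {V}, right has 0 { }.
      Root E: left subtree has 1 node {G}, right has 0 { }.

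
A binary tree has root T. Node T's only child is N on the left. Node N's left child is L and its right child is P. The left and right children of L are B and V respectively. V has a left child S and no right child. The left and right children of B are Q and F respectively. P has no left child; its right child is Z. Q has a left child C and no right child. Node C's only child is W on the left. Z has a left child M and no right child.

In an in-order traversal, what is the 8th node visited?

V

In-order visits the left subtree, then the node, then the right subtree.
At T: go left to N.
  At N: go left to L.
    At L: go left to B.
      At B: go left to Q.
        At Q: go left to C.
          At C: go left to W.
            W is a leaf — visit W.
          Visit C.
          At C: no right child.
        Visit Q.
        At Q: no right child.
      Visit B.
      At B: go right to F.
        F is a leaf — visit F.
    Visit L.
    At L: go right to V.
      At V: go left to S.
        S is a leaf — visit S.
      Visit V.
      At V: no right child.
  Visit N.
  At N: go right to P.
    At P: no left child.
    Visit P.
    At P: go right to Z.
      At Z: go left to M.
        M is a leaf — visit M.
      Visit Z.
      At Z: no right child.
Visit T.
At T: no right child.
Full in-order sequence: W, C, Q, B, F, L, S, V, N, P, M, Z, T.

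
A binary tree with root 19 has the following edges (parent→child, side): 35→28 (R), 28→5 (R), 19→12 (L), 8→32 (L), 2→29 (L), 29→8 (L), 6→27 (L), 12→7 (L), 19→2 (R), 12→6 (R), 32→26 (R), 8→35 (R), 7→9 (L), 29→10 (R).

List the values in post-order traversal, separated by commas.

9, 7, 27, 6, 12, 26, 32, 5, 28, 35, 8, 10, 29, 2, 19

Post-order visits the left subtree, then the right subtree, then the node.
At 19: go left to 12.
  At 12: go left to 7.
    At 7: go left to 9.
      9 is a leaf — visit 9.
    At 7: no right child.
    Visit 7.
  At 12: go right to 6.
    At 6: go left to 27.
      27 is a leaf — visit 27.
    At 6: no right child.
    Visit 6.
  Visit 12.
At 19: go right to 2.
  At 2: go left to 29.
    At 29: go left to 8.
      At 8: go left to 32.
        At 32: no left child.
        At 32: go right to 26.
          26 is a leaf — visit 26.
        Visit 32.
      At 8: go right to 35.
        At 35: no left child.
        At 35: go right to 28.
          At 28: no left child.
          At 28: go right to 5.
            5 is a leaf — visit 5.
          Visit 28.
        Visit 35.
      Visit 8.
    At 29: go right to 10.
      10 is a leaf — visit 10.
    Visit 29.
  At 2: no right child.
  Visit 2.
Visit 19.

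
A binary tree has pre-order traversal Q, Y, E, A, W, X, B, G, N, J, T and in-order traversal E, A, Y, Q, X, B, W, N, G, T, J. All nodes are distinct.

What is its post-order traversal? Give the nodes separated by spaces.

The first element of pre-order is the root; it splits in-order into left and right subtrees.
Root Q: left subtree has 3 nodes {E, A, Y}, right has 7 {X, B, W, N, G, T, J}.
  Root Y: left subtree has 2 nodes {E, A}, right has 0 { }.
    Root E: left subtree has 0 nodes { }, right has 1 {A}.
  Root W: left subtree has 2 nodes {X, B}, right has 4 {N, G, T, J}.
    Root X: left subtree has 0 nodes { }, right has 1 {B}.
    Root G: left subtree has 1 node {N}, right has 2 {T, J}.
      Root J: left subtree has 1 node {T}, right has 0 { }.

A E Y B X N T J G W Q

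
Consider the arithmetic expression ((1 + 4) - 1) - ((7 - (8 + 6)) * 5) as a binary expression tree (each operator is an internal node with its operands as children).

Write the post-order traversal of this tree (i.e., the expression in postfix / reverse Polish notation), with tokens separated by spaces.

1 4 + 1 - 7 8 6 + - 5 * -

Post-order on an expression tree gives postfix notation: for each operator, emit left operand, right operand, then the operator.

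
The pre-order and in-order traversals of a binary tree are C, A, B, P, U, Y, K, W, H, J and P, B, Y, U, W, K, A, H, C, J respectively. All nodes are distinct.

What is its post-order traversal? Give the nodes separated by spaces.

The first element of pre-order is the root; it splits in-order into left and right subtrees.
Root C: left subtree has 8 nodes {P, B, Y, U, W, K, A, H}, right has 1 {J}.
  Root A: left subtree has 6 nodes {P, B, Y, U, W, K}, right has 1 {H}.
    Root B: left subtree has 1 node {P}, right has 4 {Y, U, W, K}.
      Root U: left subtree has 1 node {Y}, right has 2 {W, K}.
        Root K: left subtree has 1 node {W}, right has 0 { }.

P Y W K U B H A J C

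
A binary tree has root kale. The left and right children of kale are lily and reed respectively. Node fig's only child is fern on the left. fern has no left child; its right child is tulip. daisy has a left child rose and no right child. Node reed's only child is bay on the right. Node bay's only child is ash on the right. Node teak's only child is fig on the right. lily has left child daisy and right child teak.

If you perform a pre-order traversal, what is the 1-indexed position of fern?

7

Pre-order visits the node, then its left subtree, then its right subtree.
Visit kale.
At kale: go left to lily.
  Visit lily.
  At lily: go left to daisy.
    Visit daisy.
    At daisy: go left to rose.
      rose is a leaf — visit rose.
    At daisy: no right child.
  At lily: go right to teak.
    Visit teak.
    At teak: no left child.
    At teak: go right to fig.
      Visit fig.
      At fig: go left to fern.
        Visit fern.
        At fern: no left child.
        At fern: go right to tulip.
          tulip is a leaf — visit tulip.
      At fig: no right child.
At kale: go right to reed.
  Visit reed.
  At reed: no left child.
  At reed: go right to bay.
    Visit bay.
    At bay: no left child.
    At bay: go right to ash.
      ash is a leaf — visit ash.
Full pre-order sequence: kale, lily, daisy, rose, teak, fig, fern, tulip, reed, bay, ash.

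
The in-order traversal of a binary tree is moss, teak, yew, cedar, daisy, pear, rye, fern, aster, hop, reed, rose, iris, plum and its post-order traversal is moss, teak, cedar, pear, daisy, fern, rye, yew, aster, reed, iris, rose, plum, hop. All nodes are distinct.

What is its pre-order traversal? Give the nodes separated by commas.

hop, aster, yew, teak, moss, rye, daisy, cedar, pear, fern, plum, rose, reed, iris

The last element of post-order is the root; it splits in-order into left and right subtrees.
Root hop: left subtree has 9 nodes {moss, teak, yew, cedar, daisy, pear, rye, fern, aster}, right has 4 {reed, rose, iris, plum}.
  Root aster: left subtree has 8 nodes {moss, teak, yew, cedar, daisy, pear, rye, fern}, right has 0 { }.
    Root yew: left subtree has 2 nodes {moss, teak}, right has 5 {cedar, daisy, pear, rye, fern}.
      Root teak: left subtree has 1 node {moss}, right has 0 { }.
      Root rye: left subtree has 3 nodes {cedar, daisy, pear}, right has 1 {fern}.
        Root daisy: left subtree has 1 node {cedar}, right has 1 {pear}.
  Root plum: left subtree has 3 nodes {reed, rose, iris}, right has 0 { }.
    Root rose: left subtree has 1 node {reed}, right has 1 {iris}.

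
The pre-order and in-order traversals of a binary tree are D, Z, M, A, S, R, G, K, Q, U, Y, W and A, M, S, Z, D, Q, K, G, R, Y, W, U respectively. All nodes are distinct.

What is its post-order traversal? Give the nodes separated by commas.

A, S, M, Z, Q, K, G, W, Y, U, R, D

The first element of pre-order is the root; it splits in-order into left and right subtrees.
Root D: left subtree has 4 nodes {A, M, S, Z}, right has 7 {Q, K, G, R, Y, W, U}.
  Root Z: left subtree has 3 nodes {A, M, S}, right has 0 { }.
    Root M: left subtree has 1 node {A}, right has 1 {S}.
  Root R: left subtree has 3 nodes {Q, K, G}, right has 3 {Y, W, U}.
    Root G: left subtree has 2 nodes {Q, K}, right has 0 { }.
      Root K: left subtree has 1 node {Q}, right has 0 { }.
    Root U: left subtree has 2 nodes {Y, W}, right has 0 { }.
      Root Y: left subtree has 0 nodes { }, right has 1 {W}.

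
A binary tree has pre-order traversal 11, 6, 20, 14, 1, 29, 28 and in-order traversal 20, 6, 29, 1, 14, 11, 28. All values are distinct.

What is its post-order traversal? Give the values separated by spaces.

The first element of pre-order is the root; it splits in-order into left and right subtrees.
Root 11: left subtree has 5 nodes {20, 6, 29, 1, 14}, right has 1 {28}.
  Root 6: left subtree has 1 node {20}, right has 3 {29, 1, 14}.
    Root 14: left subtree has 2 nodes {29, 1}, right has 0 { }.
      Root 1: left subtree has 1 node {29}, right has 0 { }.

20 29 1 14 6 28 11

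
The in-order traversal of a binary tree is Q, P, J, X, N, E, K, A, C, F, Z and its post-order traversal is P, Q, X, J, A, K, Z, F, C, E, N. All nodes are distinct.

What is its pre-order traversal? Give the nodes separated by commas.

N, J, Q, P, X, E, C, K, A, F, Z

The last element of post-order is the root; it splits in-order into left and right subtrees.
Root N: left subtree has 4 nodes {Q, P, J, X}, right has 6 {E, K, A, C, F, Z}.
  Root J: left subtree has 2 nodes {Q, P}, right has 1 {X}.
    Root Q: left subtree has 0 nodes { }, right has 1 {P}.
  Root E: left subtree has 0 nodes { }, right has 5 {K, A, C, F, Z}.
    Root C: left subtree has 2 nodes {K, A}, right has 2 {F, Z}.
      Root K: left subtree has 0 nodes { }, right has 1 {A}.
      Root F: left subtree has 0 nodes { }, right has 1 {Z}.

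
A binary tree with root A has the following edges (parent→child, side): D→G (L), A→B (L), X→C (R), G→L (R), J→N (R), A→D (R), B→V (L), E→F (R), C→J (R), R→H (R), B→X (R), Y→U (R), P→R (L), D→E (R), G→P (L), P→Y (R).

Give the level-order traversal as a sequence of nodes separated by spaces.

Level-order visits nodes level by level from the root, left to right within each level.
Level 0: A
Level 1: B, D
Level 2: V, X, G, E
Level 3: C, P, L, F
Level 4: J, R, Y
Level 5: N, H, U

A B D V X G E C P L F J R Y N H U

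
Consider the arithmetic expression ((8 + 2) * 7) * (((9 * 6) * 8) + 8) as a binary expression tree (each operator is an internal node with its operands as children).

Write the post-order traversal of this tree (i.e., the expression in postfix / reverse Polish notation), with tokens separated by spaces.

8 2 + 7 * 9 6 * 8 * 8 + *

Post-order on an expression tree gives postfix notation: for each operator, emit left operand, right operand, then the operator.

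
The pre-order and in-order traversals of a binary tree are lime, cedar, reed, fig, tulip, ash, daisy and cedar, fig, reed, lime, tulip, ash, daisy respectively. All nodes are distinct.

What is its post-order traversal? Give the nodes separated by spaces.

The first element of pre-order is the root; it splits in-order into left and right subtrees.
Root lime: left subtree has 3 nodes {cedar, fig, reed}, right has 3 {tulip, ash, daisy}.
  Root cedar: left subtree has 0 nodes { }, right has 2 {fig, reed}.
    Root reed: left subtree has 1 node {fig}, right has 0 { }.
  Root tulip: left subtree has 0 nodes { }, right has 2 {ash, daisy}.
    Root ash: left subtree has 0 nodes { }, right has 1 {daisy}.

fig reed cedar daisy ash tulip lime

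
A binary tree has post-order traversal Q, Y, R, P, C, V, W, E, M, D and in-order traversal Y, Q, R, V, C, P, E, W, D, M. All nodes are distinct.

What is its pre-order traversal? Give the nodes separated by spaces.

The last element of post-order is the root; it splits in-order into left and right subtrees.
Root D: left subtree has 8 nodes {Y, Q, R, V, C, P, E, W}, right has 1 {M}.
  Root E: left subtree has 6 nodes {Y, Q, R, V, C, P}, right has 1 {W}.
    Root V: left subtree has 3 nodes {Y, Q, R}, right has 2 {C, P}.
      Root R: left subtree has 2 nodes {Y, Q}, right has 0 { }.
        Root Y: left subtree has 0 nodes { }, right has 1 {Q}.
      Root C: left subtree has 0 nodes { }, right has 1 {P}.

D E V R Y Q C P W M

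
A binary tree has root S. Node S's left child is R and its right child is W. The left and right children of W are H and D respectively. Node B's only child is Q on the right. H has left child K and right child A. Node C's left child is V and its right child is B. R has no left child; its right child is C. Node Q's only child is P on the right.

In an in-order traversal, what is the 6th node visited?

P

In-order visits the left subtree, then the node, then the right subtree.
At S: go left to R.
  At R: no left child.
  Visit R.
  At R: go right to C.
    At C: go left to V.
      V is a leaf — visit V.
    Visit C.
    At C: go right to B.
      At B: no left child.
      Visit B.
      At B: go right to Q.
        At Q: no left child.
        Visit Q.
        At Q: go right to P.
          P is a leaf — visit P.
Visit S.
At S: go right to W.
  At W: go left to H.
    At H: go left to K.
      K is a leaf — visit K.
    Visit H.
    At H: go right to A.
      A is a leaf — visit A.
  Visit W.
  At W: go right to D.
    D is a leaf — visit D.
Full in-order sequence: R, V, C, B, Q, P, S, K, H, A, W, D.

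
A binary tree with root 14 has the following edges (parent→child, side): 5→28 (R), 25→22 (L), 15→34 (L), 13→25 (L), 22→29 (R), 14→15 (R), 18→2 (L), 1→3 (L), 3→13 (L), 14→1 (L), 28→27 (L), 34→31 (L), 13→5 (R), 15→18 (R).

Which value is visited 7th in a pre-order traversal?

Pre-order visits the node, then its left subtree, then its right subtree.
Visit 14.
At 14: go left to 1.
  Visit 1.
  At 1: go left to 3.
    Visit 3.
    At 3: go left to 13.
      Visit 13.
      At 13: go left to 25.
        Visit 25.
        At 25: go left to 22.
          Visit 22.
          At 22: no left child.
          At 22: go right to 29.
            29 is a leaf — visit 29.
        At 25: no right child.
      At 13: go right to 5.
        Visit 5.
        At 5: no left child.
        At 5: go right to 28.
          Visit 28.
          At 28: go left to 27.
            27 is a leaf — visit 27.
          At 28: no right child.
    At 3: no right child.
  At 1: no right child.
At 14: go right to 15.
  Visit 15.
  At 15: go left to 34.
    Visit 34.
    At 34: go left to 31.
      31 is a leaf — visit 31.
    At 34: no right child.
  At 15: go right to 18.
    Visit 18.
    At 18: go left to 2.
      2 is a leaf — visit 2.
    At 18: no right child.
Full pre-order sequence: 14, 1, 3, 13, 25, 22, 29, 5, 28, 27, 15, 34, 31, 18, 2.

29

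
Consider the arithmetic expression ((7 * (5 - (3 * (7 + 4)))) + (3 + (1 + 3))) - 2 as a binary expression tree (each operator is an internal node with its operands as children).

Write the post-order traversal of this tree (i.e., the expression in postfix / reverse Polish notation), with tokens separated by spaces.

Post-order on an expression tree gives postfix notation: for each operator, emit left operand, right operand, then the operator.

7 5 3 7 4 + * - * 3 1 3 + + + 2 -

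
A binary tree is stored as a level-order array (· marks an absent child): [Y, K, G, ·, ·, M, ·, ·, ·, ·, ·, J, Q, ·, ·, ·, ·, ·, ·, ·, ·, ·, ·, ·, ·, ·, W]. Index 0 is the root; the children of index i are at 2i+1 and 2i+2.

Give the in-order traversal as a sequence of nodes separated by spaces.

In-order visits the left subtree, then the node, then the right subtree.
At Y: go left to K.
  K is a leaf — visit K.
Visit Y.
At Y: go right to G.
  At G: go left to M.
    At M: go left to J.
      J is a leaf — visit J.
    Visit M.
    At M: go right to Q.
      At Q: no left child.
      Visit Q.
      At Q: go right to W.
        W is a leaf — visit W.
  Visit G.
  At G: no right child.

K Y J M Q W G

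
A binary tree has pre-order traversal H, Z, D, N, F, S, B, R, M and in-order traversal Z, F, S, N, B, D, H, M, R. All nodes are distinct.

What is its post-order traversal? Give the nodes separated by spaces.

S F B N D Z M R H

The first element of pre-order is the root; it splits in-order into left and right subtrees.
Root H: left subtree has 6 nodes {Z, F, S, N, B, D}, right has 2 {M, R}.
  Root Z: left subtree has 0 nodes { }, right has 5 {F, S, N, B, D}.
    Root D: left subtree has 4 nodes {F, S, N, B}, right has 0 { }.
      Root N: left subtree has 2 nodes {F, S}, right has 1 {B}.
        Root F: left subtree has 0 nodes { }, right has 1 {S}.
  Root R: left subtree has 1 node {M}, right has 0 { }.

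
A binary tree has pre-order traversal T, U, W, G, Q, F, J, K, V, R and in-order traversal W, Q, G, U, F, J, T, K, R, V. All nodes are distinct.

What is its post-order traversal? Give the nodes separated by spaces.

Q G W J F U R V K T

The first element of pre-order is the root; it splits in-order into left and right subtrees.
Root T: left subtree has 6 nodes {W, Q, G, U, F, J}, right has 3 {K, R, V}.
  Root U: left subtree has 3 nodes {W, Q, G}, right has 2 {F, J}.
    Root W: left subtree has 0 nodes { }, right has 2 {Q, G}.
      Root G: left subtree has 1 node {Q}, right has 0 { }.
    Root F: left subtree has 0 nodes { }, right has 1 {J}.
  Root K: left subtree has 0 nodes { }, right has 2 {R, V}.
    Root V: left subtree has 1 node {R}, right has 0 { }.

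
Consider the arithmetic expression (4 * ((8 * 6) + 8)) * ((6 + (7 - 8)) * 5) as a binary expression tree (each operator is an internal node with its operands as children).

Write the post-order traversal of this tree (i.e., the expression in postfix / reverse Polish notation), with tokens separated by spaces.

Post-order on an expression tree gives postfix notation: for each operator, emit left operand, right operand, then the operator.

4 8 6 * 8 + * 6 7 8 - + 5 * *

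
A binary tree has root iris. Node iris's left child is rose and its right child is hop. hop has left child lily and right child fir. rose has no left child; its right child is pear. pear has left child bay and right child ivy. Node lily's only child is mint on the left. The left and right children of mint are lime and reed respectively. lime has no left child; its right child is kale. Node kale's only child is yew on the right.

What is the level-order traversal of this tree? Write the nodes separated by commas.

Level-order visits nodes level by level from the root, left to right within each level.
Level 0: iris
Level 1: rose, hop
Level 2: pear, lily, fir
Level 3: bay, ivy, mint
Level 4: lime, reed
Level 5: kale
Level 6: yew

iris, rose, hop, pear, lily, fir, bay, ivy, mint, lime, reed, kale, yew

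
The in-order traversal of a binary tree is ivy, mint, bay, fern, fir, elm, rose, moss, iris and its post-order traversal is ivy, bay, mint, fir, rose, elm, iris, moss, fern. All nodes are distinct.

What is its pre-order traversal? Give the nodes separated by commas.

The last element of post-order is the root; it splits in-order into left and right subtrees.
Root fern: left subtree has 3 nodes {ivy, mint, bay}, right has 5 {fir, elm, rose, moss, iris}.
  Root mint: left subtree has 1 node {ivy}, right has 1 {bay}.
  Root moss: left subtree has 3 nodes {fir, elm, rose}, right has 1 {iris}.
    Root elm: left subtree has 1 node {fir}, right has 1 {rose}.

fern, mint, ivy, bay, moss, elm, fir, rose, iris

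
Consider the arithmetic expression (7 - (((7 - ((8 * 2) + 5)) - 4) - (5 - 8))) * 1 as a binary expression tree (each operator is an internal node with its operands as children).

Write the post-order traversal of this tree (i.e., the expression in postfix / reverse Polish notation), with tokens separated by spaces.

7 7 8 2 * 5 + - 4 - 5 8 - - - 1 *

Post-order on an expression tree gives postfix notation: for each operator, emit left operand, right operand, then the operator.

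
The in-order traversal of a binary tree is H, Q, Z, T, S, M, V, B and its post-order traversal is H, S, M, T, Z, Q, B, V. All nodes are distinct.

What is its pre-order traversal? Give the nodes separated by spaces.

V Q H Z T M S B

The last element of post-order is the root; it splits in-order into left and right subtrees.
Root V: left subtree has 6 nodes {H, Q, Z, T, S, M}, right has 1 {B}.
  Root Q: left subtree has 1 node {H}, right has 4 {Z, T, S, M}.
    Root Z: left subtree has 0 nodes { }, right has 3 {T, S, M}.
      Root T: left subtree has 0 nodes { }, right has 2 {S, M}.
        Root M: left subtree has 1 node {S}, right has 0 { }.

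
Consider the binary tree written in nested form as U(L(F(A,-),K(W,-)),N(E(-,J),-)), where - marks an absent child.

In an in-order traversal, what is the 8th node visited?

In-order visits the left subtree, then the node, then the right subtree.
At U: go left to L.
  At L: go left to F.
    At F: go left to A.
      A is a leaf — visit A.
    Visit F.
    At F: no right child.
  Visit L.
  At L: go right to K.
    At K: go left to W.
      W is a leaf — visit W.
    Visit K.
    At K: no right child.
Visit U.
At U: go right to N.
  At N: go left to E.
    At E: no left child.
    Visit E.
    At E: go right to J.
      J is a leaf — visit J.
  Visit N.
  At N: no right child.
Full in-order sequence: A, F, L, W, K, U, E, J, N.

J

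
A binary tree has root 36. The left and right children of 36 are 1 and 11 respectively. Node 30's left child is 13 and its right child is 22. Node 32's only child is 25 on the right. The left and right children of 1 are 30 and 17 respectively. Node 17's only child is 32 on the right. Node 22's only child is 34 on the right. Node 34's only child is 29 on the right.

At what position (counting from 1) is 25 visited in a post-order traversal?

Post-order visits the left subtree, then the right subtree, then the node.
At 36: go left to 1.
  At 1: go left to 30.
    At 30: go left to 13.
      13 is a leaf — visit 13.
    At 30: go right to 22.
      At 22: no left child.
      At 22: go right to 34.
        At 34: no left child.
        At 34: go right to 29.
          29 is a leaf — visit 29.
        Visit 34.
      Visit 22.
    Visit 30.
  At 1: go right to 17.
    At 17: no left child.
    At 17: go right to 32.
      At 32: no left child.
      At 32: go right to 25.
        25 is a leaf — visit 25.
      Visit 32.
    Visit 17.
  Visit 1.
At 36: go right to 11.
  11 is a leaf — visit 11.
Visit 36.
Full post-order sequence: 13, 29, 34, 22, 30, 25, 32, 17, 1, 11, 36.

6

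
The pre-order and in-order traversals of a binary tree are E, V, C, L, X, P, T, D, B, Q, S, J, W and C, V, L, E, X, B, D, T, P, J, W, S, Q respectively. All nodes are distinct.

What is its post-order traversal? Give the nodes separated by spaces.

C L V B D T W J S Q P X E

The first element of pre-order is the root; it splits in-order into left and right subtrees.
Root E: left subtree has 3 nodes {C, V, L}, right has 9 {X, B, D, T, P, J, W, S, Q}.
  Root V: left subtree has 1 node {C}, right has 1 {L}.
  Root X: left subtree has 0 nodes { }, right has 8 {B, D, T, P, J, W, S, Q}.
    Root P: left subtree has 3 nodes {B, D, T}, right has 4 {J, W, S, Q}.
      Root T: left subtree has 2 nodes {B, D}, right has 0 { }.
        Root D: left subtree has 1 node {B}, right has 0 { }.
      Root Q: left subtree has 3 nodes {J, W, S}, right has 0 { }.
        Root S: left subtree has 2 nodes {J, W}, right has 0 { }.
          Root J: left subtree has 0 nodes { }, right has 1 {W}.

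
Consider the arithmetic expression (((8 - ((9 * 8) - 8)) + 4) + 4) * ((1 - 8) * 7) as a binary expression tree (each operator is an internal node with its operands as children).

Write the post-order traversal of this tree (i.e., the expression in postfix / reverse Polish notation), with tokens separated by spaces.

8 9 8 * 8 - - 4 + 4 + 1 8 - 7 * *

Post-order on an expression tree gives postfix notation: for each operator, emit left operand, right operand, then the operator.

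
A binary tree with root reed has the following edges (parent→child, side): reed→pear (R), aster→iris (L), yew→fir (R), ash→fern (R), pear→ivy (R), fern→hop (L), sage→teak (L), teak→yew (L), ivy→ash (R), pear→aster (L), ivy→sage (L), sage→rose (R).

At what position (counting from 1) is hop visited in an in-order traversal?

In-order visits the left subtree, then the node, then the right subtree.
At reed: no left child.
Visit reed.
At reed: go right to pear.
  At pear: go left to aster.
    At aster: go left to iris.
      iris is a leaf — visit iris.
    Visit aster.
    At aster: no right child.
  Visit pear.
  At pear: go right to ivy.
    At ivy: go left to sage.
      At sage: go left to teak.
        At teak: go left to yew.
          At yew: no left child.
          Visit yew.
          At yew: go right to fir.
            fir is a leaf — visit fir.
        Visit teak.
        At teak: no right child.
      Visit sage.
      At sage: go right to rose.
        rose is a leaf — visit rose.
    Visit ivy.
    At ivy: go right to ash.
      At ash: no left child.
      Visit ash.
      At ash: go right to fern.
        At fern: go left to hop.
          hop is a leaf — visit hop.
        Visit fern.
        At fern: no right child.
Full in-order sequence: reed, iris, aster, pear, yew, fir, teak, sage, rose, ivy, ash, hop, fern.

12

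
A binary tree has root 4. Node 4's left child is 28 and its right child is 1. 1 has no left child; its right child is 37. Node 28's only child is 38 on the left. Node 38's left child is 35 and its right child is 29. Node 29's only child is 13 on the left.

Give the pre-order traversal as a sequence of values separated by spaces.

4 28 38 35 29 13 1 37

Pre-order visits the node, then its left subtree, then its right subtree.
Visit 4.
At 4: go left to 28.
  Visit 28.
  At 28: go left to 38.
    Visit 38.
    At 38: go left to 35.
      35 is a leaf — visit 35.
    At 38: go right to 29.
      Visit 29.
      At 29: go left to 13.
        13 is a leaf — visit 13.
      At 29: no right child.
  At 28: no right child.
At 4: go right to 1.
  Visit 1.
  At 1: no left child.
  At 1: go right to 37.
    37 is a leaf — visit 37.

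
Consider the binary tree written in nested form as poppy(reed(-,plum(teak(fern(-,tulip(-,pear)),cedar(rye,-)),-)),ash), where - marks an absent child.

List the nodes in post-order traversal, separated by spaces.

pear tulip fern rye cedar teak plum reed ash poppy

Post-order visits the left subtree, then the right subtree, then the node.
At poppy: go left to reed.
  At reed: no left child.
  At reed: go right to plum.
    At plum: go left to teak.
      At teak: go left to fern.
        At fern: no left child.
        At fern: go right to tulip.
          At tulip: no left child.
          At tulip: go right to pear.
            pear is a leaf — visit pear.
          Visit tulip.
        Visit fern.
      At teak: go right to cedar.
        At cedar: go left to rye.
          rye is a leaf — visit rye.
        At cedar: no right child.
        Visit cedar.
      Visit teak.
    At plum: no right child.
    Visit plum.
  Visit reed.
At poppy: go right to ash.
  ash is a leaf — visit ash.
Visit poppy.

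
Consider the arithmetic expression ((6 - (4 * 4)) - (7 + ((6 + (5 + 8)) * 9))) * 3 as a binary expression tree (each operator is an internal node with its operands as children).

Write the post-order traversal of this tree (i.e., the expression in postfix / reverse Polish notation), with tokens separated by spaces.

6 4 4 * - 7 6 5 8 + + 9 * + - 3 *

Post-order on an expression tree gives postfix notation: for each operator, emit left operand, right operand, then the operator.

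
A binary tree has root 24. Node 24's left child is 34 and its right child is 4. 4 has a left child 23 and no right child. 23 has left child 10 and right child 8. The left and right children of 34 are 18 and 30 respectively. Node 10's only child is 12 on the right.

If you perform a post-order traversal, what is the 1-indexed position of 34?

Post-order visits the left subtree, then the right subtree, then the node.
At 24: go left to 34.
  At 34: go left to 18.
    18 is a leaf — visit 18.
  At 34: go right to 30.
    30 is a leaf — visit 30.
  Visit 34.
At 24: go right to 4.
  At 4: go left to 23.
    At 23: go left to 10.
      At 10: no left child.
      At 10: go right to 12.
        12 is a leaf — visit 12.
      Visit 10.
    At 23: go right to 8.
      8 is a leaf — visit 8.
    Visit 23.
  At 4: no right child.
  Visit 4.
Visit 24.
Full post-order sequence: 18, 30, 34, 12, 10, 8, 23, 4, 24.

3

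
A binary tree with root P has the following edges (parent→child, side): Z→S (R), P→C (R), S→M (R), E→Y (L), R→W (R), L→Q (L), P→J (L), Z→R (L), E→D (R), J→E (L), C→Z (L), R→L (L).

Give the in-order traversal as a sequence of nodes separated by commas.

In-order visits the left subtree, then the node, then the right subtree.
At P: go left to J.
  At J: go left to E.
    At E: go left to Y.
      Y is a leaf — visit Y.
    Visit E.
    At E: go right to D.
      D is a leaf — visit D.
  Visit J.
  At J: no right child.
Visit P.
At P: go right to C.
  At C: go left to Z.
    At Z: go left to R.
      At R: go left to L.
        At L: go left to Q.
          Q is a leaf — visit Q.
        Visit L.
        At L: no right child.
      Visit R.
      At R: go right to W.
        W is a leaf — visit W.
    Visit Z.
    At Z: go right to S.
      At S: no left child.
      Visit S.
      At S: go right to M.
        M is a leaf — visit M.
  Visit C.
  At C: no right child.

Y, E, D, J, P, Q, L, R, W, Z, S, M, C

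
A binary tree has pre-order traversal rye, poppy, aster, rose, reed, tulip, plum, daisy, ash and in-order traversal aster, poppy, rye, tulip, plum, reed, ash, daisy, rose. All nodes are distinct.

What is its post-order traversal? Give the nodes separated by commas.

aster, poppy, plum, tulip, ash, daisy, reed, rose, rye

The first element of pre-order is the root; it splits in-order into left and right subtrees.
Root rye: left subtree has 2 nodes {aster, poppy}, right has 6 {tulip, plum, reed, ash, daisy, rose}.
  Root poppy: left subtree has 1 node {aster}, right has 0 { }.
  Root rose: left subtree has 5 nodes {tulip, plum, reed, ash, daisy}, right has 0 { }.
    Root reed: left subtree has 2 nodes {tulip, plum}, right has 2 {ash, daisy}.
      Root tulip: left subtree has 0 nodes { }, right has 1 {plum}.
      Root daisy: left subtree has 1 node {ash}, right has 0 { }.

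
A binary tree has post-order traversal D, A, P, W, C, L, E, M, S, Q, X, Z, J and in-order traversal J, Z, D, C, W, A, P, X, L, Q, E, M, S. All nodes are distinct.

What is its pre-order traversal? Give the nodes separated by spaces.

J Z X C D W P A Q L S M E

The last element of post-order is the root; it splits in-order into left and right subtrees.
Root J: left subtree has 0 nodes { }, right has 12 {Z, D, C, W, A, P, X, L, Q, E, M, S}.
  Root Z: left subtree has 0 nodes { }, right has 11 {D, C, W, A, P, X, L, Q, E, M, S}.
    Root X: left subtree has 5 nodes {D, C, W, A, P}, right has 5 {L, Q, E, M, S}.
      Root C: left subtree has 1 node {D}, right has 3 {W, A, P}.
        Root W: left subtree has 0 nodes { }, right has 2 {A, P}.
          Root P: left subtree has 1 node {A}, right has 0 { }.
      Root Q: left subtree has 1 node {L}, right has 3 {E, M, S}.
        Root S: left subtree has 2 nodes {E, M}, right has 0 { }.
          Root M: left subtree has 1 node {E}, right has 0 { }.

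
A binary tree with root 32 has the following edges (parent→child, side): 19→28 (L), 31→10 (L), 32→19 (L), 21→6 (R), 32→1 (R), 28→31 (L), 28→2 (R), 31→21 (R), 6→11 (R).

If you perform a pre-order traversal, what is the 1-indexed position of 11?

8

Pre-order visits the node, then its left subtree, then its right subtree.
Visit 32.
At 32: go left to 19.
  Visit 19.
  At 19: go left to 28.
    Visit 28.
    At 28: go left to 31.
      Visit 31.
      At 31: go left to 10.
        10 is a leaf — visit 10.
      At 31: go right to 21.
        Visit 21.
        At 21: no left child.
        At 21: go right to 6.
          Visit 6.
          At 6: no left child.
          At 6: go right to 11.
            11 is a leaf — visit 11.
    At 28: go right to 2.
      2 is a leaf — visit 2.
  At 19: no right child.
At 32: go right to 1.
  1 is a leaf — visit 1.
Full pre-order sequence: 32, 19, 28, 31, 10, 21, 6, 11, 2, 1.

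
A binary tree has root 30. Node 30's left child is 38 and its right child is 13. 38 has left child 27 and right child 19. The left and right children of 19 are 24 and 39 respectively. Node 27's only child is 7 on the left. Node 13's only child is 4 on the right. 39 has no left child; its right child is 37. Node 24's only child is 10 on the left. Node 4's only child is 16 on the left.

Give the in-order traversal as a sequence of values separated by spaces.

7 27 38 10 24 19 39 37 30 13 16 4

In-order visits the left subtree, then the node, then the right subtree.
At 30: go left to 38.
  At 38: go left to 27.
    At 27: go left to 7.
      7 is a leaf — visit 7.
    Visit 27.
    At 27: no right child.
  Visit 38.
  At 38: go right to 19.
    At 19: go left to 24.
      At 24: go left to 10.
        10 is a leaf — visit 10.
      Visit 24.
      At 24: no right child.
    Visit 19.
    At 19: go right to 39.
      At 39: no left child.
      Visit 39.
      At 39: go right to 37.
        37 is a leaf — visit 37.
Visit 30.
At 30: go right to 13.
  At 13: no left child.
  Visit 13.
  At 13: go right to 4.
    At 4: go left to 16.
      16 is a leaf — visit 16.
    Visit 4.
    At 4: no right child.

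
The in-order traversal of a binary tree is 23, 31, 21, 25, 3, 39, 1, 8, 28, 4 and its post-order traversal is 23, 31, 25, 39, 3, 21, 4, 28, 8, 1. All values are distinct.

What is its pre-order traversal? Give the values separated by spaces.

1 21 31 23 3 25 39 8 28 4

The last element of post-order is the root; it splits in-order into left and right subtrees.
Root 1: left subtree has 6 nodes {23, 31, 21, 25, 3, 39}, right has 3 {8, 28, 4}.
  Root 21: left subtree has 2 nodes {23, 31}, right has 3 {25, 3, 39}.
    Root 31: left subtree has 1 node {23}, right has 0 { }.
    Root 3: left subtree has 1 node {25}, right has 1 {39}.
  Root 8: left subtree has 0 nodes { }, right has 2 {28, 4}.
    Root 28: left subtree has 0 nodes { }, right has 1 {4}.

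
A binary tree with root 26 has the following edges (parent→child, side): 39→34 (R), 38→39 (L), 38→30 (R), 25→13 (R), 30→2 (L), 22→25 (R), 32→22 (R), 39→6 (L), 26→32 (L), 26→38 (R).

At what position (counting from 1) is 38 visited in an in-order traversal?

9

In-order visits the left subtree, then the node, then the right subtree.
At 26: go left to 32.
  At 32: no left child.
  Visit 32.
  At 32: go right to 22.
    At 22: no left child.
    Visit 22.
    At 22: go right to 25.
      At 25: no left child.
      Visit 25.
      At 25: go right to 13.
        13 is a leaf — visit 13.
Visit 26.
At 26: go right to 38.
  At 38: go left to 39.
    At 39: go left to 6.
      6 is a leaf — visit 6.
    Visit 39.
    At 39: go right to 34.
      34 is a leaf — visit 34.
  Visit 38.
  At 38: go right to 30.
    At 30: go left to 2.
      2 is a leaf — visit 2.
    Visit 30.
    At 30: no right child.
Full in-order sequence: 32, 22, 25, 13, 26, 6, 39, 34, 38, 2, 30.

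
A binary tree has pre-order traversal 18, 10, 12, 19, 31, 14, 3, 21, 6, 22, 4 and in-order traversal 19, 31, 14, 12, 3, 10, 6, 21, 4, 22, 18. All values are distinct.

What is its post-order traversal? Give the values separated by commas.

The first element of pre-order is the root; it splits in-order into left and right subtrees.
Root 18: left subtree has 10 nodes {19, 31, 14, 12, 3, 10, 6, 21, 4, 22}, right has 0 { }.
  Root 10: left subtree has 5 nodes {19, 31, 14, 12, 3}, right has 4 {6, 21, 4, 22}.
    Root 12: left subtree has 3 nodes {19, 31, 14}, right has 1 {3}.
      Root 19: left subtree has 0 nodes { }, right has 2 {31, 14}.
        Root 31: left subtree has 0 nodes { }, right has 1 {14}.
    Root 21: left subtree has 1 node {6}, right has 2 {4, 22}.
      Root 22: left subtree has 1 node {4}, right has 0 { }.

14, 31, 19, 3, 12, 6, 4, 22, 21, 10, 18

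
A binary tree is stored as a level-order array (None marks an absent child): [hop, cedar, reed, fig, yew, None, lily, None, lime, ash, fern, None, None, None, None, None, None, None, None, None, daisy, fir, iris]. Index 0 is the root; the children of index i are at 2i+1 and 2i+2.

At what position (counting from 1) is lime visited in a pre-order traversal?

Pre-order visits the node, then its left subtree, then its right subtree.
Visit hop.
At hop: go left to cedar.
  Visit cedar.
  At cedar: go left to fig.
    Visit fig.
    At fig: no left child.
    At fig: go right to lime.
      lime is a leaf — visit lime.
  At cedar: go right to yew.
    Visit yew.
    At yew: go left to ash.
      Visit ash.
      At ash: no left child.
      At ash: go right to daisy.
        daisy is a leaf — visit daisy.
    At yew: go right to fern.
      Visit fern.
      At fern: go left to fir.
        fir is a leaf — visit fir.
      At fern: go right to iris.
        iris is a leaf — visit iris.
At hop: go right to reed.
  Visit reed.
  At reed: no left child.
  At reed: go right to lily.
    lily is a leaf — visit lily.
Full pre-order sequence: hop, cedar, fig, lime, yew, ash, daisy, fern, fir, iris, reed, lily.

4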